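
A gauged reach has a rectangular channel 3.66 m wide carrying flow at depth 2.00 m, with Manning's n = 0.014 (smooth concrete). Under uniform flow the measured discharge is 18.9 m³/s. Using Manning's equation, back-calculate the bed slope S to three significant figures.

A = b·y = 3.66 × 2.00 = 7.320 m²
P = b + 2y = 3.66 + 2×2.00 = 7.660 m
R = A/P = 7.320/7.660 = 0.9556 m
S = (Q·n / (1·A·R^(2/3)))² = (18.9×0.014 / (1×7.320×0.9702))² = 0.001388

0.00139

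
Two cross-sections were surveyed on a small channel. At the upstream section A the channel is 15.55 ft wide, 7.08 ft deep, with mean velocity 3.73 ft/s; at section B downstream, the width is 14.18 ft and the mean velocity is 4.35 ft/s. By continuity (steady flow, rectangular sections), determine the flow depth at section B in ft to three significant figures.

6.66 ft

Q = A₁V₁ = (15.55×7.08) × 3.73 = 410.7 ft³/s
d₂ = Q/(b₂ V₂) = 410.7/(14.18×4.35) = 6.657 ft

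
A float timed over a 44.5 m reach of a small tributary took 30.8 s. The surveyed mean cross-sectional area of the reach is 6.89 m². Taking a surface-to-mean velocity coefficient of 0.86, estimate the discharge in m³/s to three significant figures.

v_surface = L / t̄ = 44.5 / 30.8 = 1.445 m/s
v_mean = 0.86 × 1.445 = 1.243 m/s
Q = A × v_mean = 6.89 × 1.243 = 8.561 m³/s

8.56 m³/s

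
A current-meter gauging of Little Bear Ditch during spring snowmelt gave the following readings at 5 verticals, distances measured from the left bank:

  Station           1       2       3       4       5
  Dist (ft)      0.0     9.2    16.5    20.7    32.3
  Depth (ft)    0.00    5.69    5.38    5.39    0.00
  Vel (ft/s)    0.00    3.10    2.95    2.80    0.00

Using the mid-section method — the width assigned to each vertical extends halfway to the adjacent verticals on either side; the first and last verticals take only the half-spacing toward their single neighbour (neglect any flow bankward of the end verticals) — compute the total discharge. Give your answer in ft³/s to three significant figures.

w_2 = (16.5 − 0.0)/2 = 8.25 ft; q_2 = 3.10 × 5.69 × 8.25 = 145.5 ft³/s
w_3 = (20.7 − 9.2)/2 = 5.75 ft; q_3 = 2.95 × 5.38 × 5.75 = 91.26 ft³/s
w_4 = (32.3 − 16.5)/2 = 7.9 ft; q_4 = 2.80 × 5.39 × 7.9 = 119.2 ft³/s
Stations 1, 5 contribute zero (depth or velocity is 0).
Q = Σ qᵢ = 356.0 ft³/s

356 ft³/s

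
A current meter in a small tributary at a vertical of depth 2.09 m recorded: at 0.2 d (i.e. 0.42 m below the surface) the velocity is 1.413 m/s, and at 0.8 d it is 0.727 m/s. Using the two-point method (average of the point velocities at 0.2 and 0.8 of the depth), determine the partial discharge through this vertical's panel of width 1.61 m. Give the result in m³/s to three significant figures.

3.60 m³/s

v̄ = (1.413 + 0.727) / 2 = 1.070 m/s
q = v̄ × d × w = 1.070 × 2.09 × 1.61 = 3.600 m³/s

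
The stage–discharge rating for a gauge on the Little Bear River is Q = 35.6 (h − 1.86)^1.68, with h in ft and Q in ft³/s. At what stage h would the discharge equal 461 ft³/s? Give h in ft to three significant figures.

h − h₀ = (Q/C)^(1/b) = (461/35.6)^(1/1.68) = 4.593 ft
h = 1.86 + 4.593 = 6.453 ft

6.45 ft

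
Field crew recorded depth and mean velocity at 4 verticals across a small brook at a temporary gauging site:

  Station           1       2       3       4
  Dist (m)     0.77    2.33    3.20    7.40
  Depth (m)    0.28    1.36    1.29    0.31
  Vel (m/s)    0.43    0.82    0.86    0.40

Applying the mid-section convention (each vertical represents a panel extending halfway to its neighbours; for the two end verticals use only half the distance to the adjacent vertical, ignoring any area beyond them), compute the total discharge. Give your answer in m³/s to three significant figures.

4.52 m³/s

w_1 = (2.33 − 0.77)/2 = 0.78 m; q_1 = 0.43 × 0.28 × 0.78 = 0.09391 m³/s
w_2 = (3.20 − 0.77)/2 = 1.215 m; q_2 = 0.82 × 1.36 × 1.215 = 1.355 m³/s
w_3 = (7.40 − 2.33)/2 = 2.535 m; q_3 = 0.86 × 1.29 × 2.535 = 2.812 m³/s
w_4 = (7.40 − 3.20)/2 = 2.1 m; q_4 = 0.40 × 0.31 × 2.1 = 0.2604 m³/s
Q = Σ qᵢ = 4.522 m³/s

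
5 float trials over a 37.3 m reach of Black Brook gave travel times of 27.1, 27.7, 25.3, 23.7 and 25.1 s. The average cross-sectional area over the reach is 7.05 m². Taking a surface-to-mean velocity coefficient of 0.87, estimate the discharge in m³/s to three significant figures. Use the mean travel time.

t̄ = (27.1 + 27.7 + 25.3 + 23.7 + 25.1) / 5 = 25.78 s
v_surface = L / t̄ = 37.3 / 25.78 = 1.447 m/s
v_mean = 0.87 × 1.447 = 1.259 m/s
Q = A × v_mean = 7.05 × 1.259 = 8.874 m³/s

8.87 m³/s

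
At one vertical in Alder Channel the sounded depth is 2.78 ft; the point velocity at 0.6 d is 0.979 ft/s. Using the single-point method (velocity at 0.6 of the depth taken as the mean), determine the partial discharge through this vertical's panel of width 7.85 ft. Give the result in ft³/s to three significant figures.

v̄ = v₀.₆ = 0.979 ft/s
q = v̄ × d × w = 0.9790 × 2.78 × 7.85 = 21.36 ft³/s

21.4 ft³/s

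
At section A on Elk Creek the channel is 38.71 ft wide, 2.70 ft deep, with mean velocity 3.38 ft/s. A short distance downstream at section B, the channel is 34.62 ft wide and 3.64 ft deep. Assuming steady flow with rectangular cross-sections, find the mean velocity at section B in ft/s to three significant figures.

Q = A₁V₁ = (38.71×2.70) × 3.38 = 353.3 ft³/s
A₂ = 34.62 × 3.64 = 126.0 ft²
V₂ = Q/A₂ = 353.3/126.0 = 2.803 ft/s

2.80 ft/s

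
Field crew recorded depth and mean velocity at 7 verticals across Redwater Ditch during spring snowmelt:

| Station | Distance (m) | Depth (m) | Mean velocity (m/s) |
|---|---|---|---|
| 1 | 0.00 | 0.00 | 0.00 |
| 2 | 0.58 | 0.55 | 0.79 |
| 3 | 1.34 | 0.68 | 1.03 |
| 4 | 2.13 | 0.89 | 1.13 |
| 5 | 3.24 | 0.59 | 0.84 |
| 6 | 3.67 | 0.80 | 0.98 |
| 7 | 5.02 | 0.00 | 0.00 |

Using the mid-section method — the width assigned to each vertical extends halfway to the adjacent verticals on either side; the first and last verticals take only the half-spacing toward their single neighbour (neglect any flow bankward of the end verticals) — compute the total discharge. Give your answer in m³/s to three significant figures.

w_2 = (1.34 − 0.00)/2 = 0.67 m; q_2 = 0.79 × 0.55 × 0.67 = 0.2911 m³/s
w_3 = (2.13 − 0.58)/2 = 0.775 m; q_3 = 1.03 × 0.68 × 0.775 = 0.5428 m³/s
w_4 = (3.24 − 1.34)/2 = 0.95 m; q_4 = 1.13 × 0.89 × 0.95 = 0.9554 m³/s
w_5 = (3.67 − 2.13)/2 = 0.77 m; q_5 = 0.84 × 0.59 × 0.77 = 0.3816 m³/s
w_6 = (5.02 − 3.24)/2 = 0.89 m; q_6 = 0.98 × 0.80 × 0.89 = 0.6978 m³/s
Stations 1, 7 contribute zero (depth or velocity is 0).
Q = Σ qᵢ = 2.869 m³/s

2.87 m³/s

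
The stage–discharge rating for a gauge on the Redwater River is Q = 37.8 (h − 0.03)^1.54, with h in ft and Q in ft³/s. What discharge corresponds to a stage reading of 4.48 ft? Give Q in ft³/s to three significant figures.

377 ft³/s

Q = 37.8 × (4.48 − 0.03)^1.54 = 37.8 × 4.45^1.54 = 376.7 ft³/s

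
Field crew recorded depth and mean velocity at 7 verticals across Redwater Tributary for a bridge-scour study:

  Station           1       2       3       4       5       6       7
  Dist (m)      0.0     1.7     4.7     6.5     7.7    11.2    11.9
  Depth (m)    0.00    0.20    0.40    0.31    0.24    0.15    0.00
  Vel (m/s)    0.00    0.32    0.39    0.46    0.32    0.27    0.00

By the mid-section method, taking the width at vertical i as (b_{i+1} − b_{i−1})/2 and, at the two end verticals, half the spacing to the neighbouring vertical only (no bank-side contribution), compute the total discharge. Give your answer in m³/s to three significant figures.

1.00 m³/s

w_2 = (4.7 − 0.0)/2 = 2.35 m; q_2 = 0.32 × 0.20 × 2.35 = 0.1504 m³/s
w_3 = (6.5 − 1.7)/2 = 2.4 m; q_3 = 0.39 × 0.40 × 2.4 = 0.3744 m³/s
w_4 = (7.7 − 4.7)/2 = 1.5 m; q_4 = 0.46 × 0.31 × 1.5 = 0.2139 m³/s
w_5 = (11.2 − 6.5)/2 = 2.35 m; q_5 = 0.32 × 0.24 × 2.35 = 0.1805 m³/s
w_6 = (11.9 − 7.7)/2 = 2.1 m; q_6 = 0.27 × 0.15 × 2.1 = 0.08505 m³/s
Stations 1, 7 contribute zero (depth or velocity is 0).
Q = Σ qᵢ = 1.004 m³/s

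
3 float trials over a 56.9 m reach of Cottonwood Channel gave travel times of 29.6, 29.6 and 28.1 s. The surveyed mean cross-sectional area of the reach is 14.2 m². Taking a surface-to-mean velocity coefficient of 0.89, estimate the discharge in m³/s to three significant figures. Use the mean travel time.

t̄ = (29.6 + 29.6 + 28.1) / 3 = 29.1 s
v_surface = L / t̄ = 56.9 / 29.1 = 1.955 m/s
v_mean = 0.89 × 1.955 = 1.740 m/s
Q = A × v_mean = 14.2 × 1.740 = 24.71 m³/s

24.7 m³/s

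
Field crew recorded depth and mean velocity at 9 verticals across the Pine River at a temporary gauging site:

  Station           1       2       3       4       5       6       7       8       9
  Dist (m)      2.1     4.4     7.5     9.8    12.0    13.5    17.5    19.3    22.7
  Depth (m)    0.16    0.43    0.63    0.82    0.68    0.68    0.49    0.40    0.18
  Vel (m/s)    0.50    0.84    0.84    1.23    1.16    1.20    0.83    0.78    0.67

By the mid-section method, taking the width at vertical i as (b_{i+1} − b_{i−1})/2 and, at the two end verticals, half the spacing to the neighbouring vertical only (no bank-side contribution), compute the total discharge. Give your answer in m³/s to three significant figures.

10.7 m³/s

w_1 = (4.4 − 2.1)/2 = 1.15 m; q_1 = 0.50 × 0.16 × 1.15 = 0.09200 m³/s
w_2 = (7.5 − 2.1)/2 = 2.7 m; q_2 = 0.84 × 0.43 × 2.7 = 0.9752 m³/s
w_3 = (9.8 − 4.4)/2 = 2.7 m; q_3 = 0.84 × 0.63 × 2.7 = 1.429 m³/s
w_4 = (12.0 − 7.5)/2 = 2.25 m; q_4 = 1.23 × 0.82 × 2.25 = 2.269 m³/s
w_5 = (13.5 − 9.8)/2 = 1.85 m; q_5 = 1.16 × 0.68 × 1.85 = 1.459 m³/s
w_6 = (17.5 − 12.0)/2 = 2.75 m; q_6 = 1.20 × 0.68 × 2.75 = 2.244 m³/s
w_7 = (19.3 − 13.5)/2 = 2.9 m; q_7 = 0.83 × 0.49 × 2.9 = 1.179 m³/s
w_8 = (22.7 − 17.5)/2 = 2.6 m; q_8 = 0.78 × 0.40 × 2.6 = 0.8112 m³/s
w_9 = (22.7 − 19.3)/2 = 1.7 m; q_9 = 0.67 × 0.18 × 1.7 = 0.2050 m³/s
Q = Σ qᵢ = 10.66 m³/s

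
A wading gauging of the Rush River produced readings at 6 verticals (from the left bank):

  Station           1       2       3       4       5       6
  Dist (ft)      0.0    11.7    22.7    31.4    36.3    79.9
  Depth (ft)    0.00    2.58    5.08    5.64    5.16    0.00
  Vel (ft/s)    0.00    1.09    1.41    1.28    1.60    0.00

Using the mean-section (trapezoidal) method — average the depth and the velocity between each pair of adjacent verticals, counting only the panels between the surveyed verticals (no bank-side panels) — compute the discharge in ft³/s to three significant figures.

Panel 1-2: Δb = 11.7 ft, d̄ = (0.00+2.58)/2 = 1.29, v̄ = (0.00+1.09)/2 = 0.545 → q = 11.7×1.29×0.545 = 8.226 ft³/s
Panel 2-3: Δb = 11 ft, d̄ = (2.58+5.08)/2 = 3.83, v̄ = (1.09+1.41)/2 = 1.25 → q = 11×3.83×1.25 = 52.66 ft³/s
Panel 3-4: Δb = 8.7 ft, d̄ = (5.08+5.64)/2 = 5.36, v̄ = (1.41+1.28)/2 = 1.345 → q = 8.7×5.36×1.345 = 62.72 ft³/s
Panel 4-5: Δb = 4.9 ft, d̄ = (5.64+5.16)/2 = 5.4, v̄ = (1.28+1.60)/2 = 1.44 → q = 4.9×5.4×1.44 = 38.10 ft³/s
Panel 5-6: Δb = 43.6 ft, d̄ = (5.16+0.00)/2 = 2.58, v̄ = (1.60+0.00)/2 = 0.8 → q = 43.6×2.58×0.8 = 89.99 ft³/s
Q = Σ q = 251.7 ft³/s

252 ft³/s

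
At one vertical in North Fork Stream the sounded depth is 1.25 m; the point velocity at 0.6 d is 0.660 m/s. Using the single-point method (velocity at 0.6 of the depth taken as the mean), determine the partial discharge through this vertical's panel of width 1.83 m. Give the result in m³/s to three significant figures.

v̄ = v₀.₆ = 0.660 m/s
q = v̄ × d × w = 0.6600 × 1.25 × 1.83 = 1.510 m³/s

1.51 m³/s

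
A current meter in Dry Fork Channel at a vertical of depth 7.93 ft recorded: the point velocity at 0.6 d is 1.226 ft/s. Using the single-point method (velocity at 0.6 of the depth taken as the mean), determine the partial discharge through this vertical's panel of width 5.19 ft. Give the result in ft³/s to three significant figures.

v̄ = v₀.₆ = 1.226 ft/s
q = v̄ × d × w = 1.226 × 7.93 × 5.19 = 50.46 ft³/s

50.5 ft³/s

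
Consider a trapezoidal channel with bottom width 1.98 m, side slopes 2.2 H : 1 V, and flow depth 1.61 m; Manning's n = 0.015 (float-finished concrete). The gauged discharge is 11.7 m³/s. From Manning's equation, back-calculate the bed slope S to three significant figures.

0.000441

A = (b + z·y)·y = (1.98 + 2.2×1.61)×1.61 = 8.890 m²
P = b + 2y√(1+z²) = 1.98 + 2×1.61×√(1+2.2²) = 9.761 m
R = A/P = 8.890/9.761 = 0.9108 m
S = (Q·n / (1·A·R^(2/3)))² = (11.7×0.015 / (1×8.890×0.9396))² = 0.0004414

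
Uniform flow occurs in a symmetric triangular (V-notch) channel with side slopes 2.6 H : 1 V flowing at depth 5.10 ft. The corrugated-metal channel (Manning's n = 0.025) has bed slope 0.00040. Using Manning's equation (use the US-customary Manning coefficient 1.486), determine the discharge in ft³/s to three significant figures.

143 ft³/s

A = z·y² = 2.6×5.10² = 67.63 ft²
P = 2y√(1+z²) = 2×5.10×√(1+2.6²) = 28.41 ft
R = A/P = 67.63/28.41 = 2.380 ft
Q = (1.486/n)·A·R^(2/3)·S^(1/2) = (1.486/0.025) × 67.63 × 2.380^(2/3) × 0.00040^(1/2) = 143.3 ft³/s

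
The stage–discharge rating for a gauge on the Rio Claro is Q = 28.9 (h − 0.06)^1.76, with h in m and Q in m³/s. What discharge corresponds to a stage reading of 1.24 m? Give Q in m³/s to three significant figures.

38.7 m³/s

Q = 28.9 × (1.24 − 0.06)^1.76 = 28.9 × 1.18^1.76 = 38.67 m³/s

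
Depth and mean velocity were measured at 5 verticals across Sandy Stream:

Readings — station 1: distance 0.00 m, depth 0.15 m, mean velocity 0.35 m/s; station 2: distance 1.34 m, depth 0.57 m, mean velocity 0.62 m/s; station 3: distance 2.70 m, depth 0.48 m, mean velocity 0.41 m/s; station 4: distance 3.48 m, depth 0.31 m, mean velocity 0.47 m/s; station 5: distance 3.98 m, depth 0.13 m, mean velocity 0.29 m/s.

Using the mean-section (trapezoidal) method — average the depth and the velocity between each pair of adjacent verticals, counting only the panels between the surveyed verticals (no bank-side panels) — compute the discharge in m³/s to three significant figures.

0.779 m³/s

Panel 1-2: Δb = 1.34 m, d̄ = (0.15+0.57)/2 = 0.36, v̄ = (0.35+0.62)/2 = 0.485 → q = 1.34×0.36×0.485 = 0.2340 m³/s
Panel 2-3: Δb = 1.36 m, d̄ = (0.57+0.48)/2 = 0.525, v̄ = (0.62+0.41)/2 = 0.515 → q = 1.36×0.525×0.515 = 0.3677 m³/s
Panel 3-4: Δb = 0.78 m, d̄ = (0.48+0.31)/2 = 0.395, v̄ = (0.41+0.47)/2 = 0.44 → q = 0.78×0.395×0.44 = 0.1356 m³/s
Panel 4-5: Δb = 0.5 m, d̄ = (0.31+0.13)/2 = 0.22, v̄ = (0.47+0.29)/2 = 0.38 → q = 0.5×0.22×0.38 = 0.04180 m³/s
Q = Σ q = 0.7790 m³/s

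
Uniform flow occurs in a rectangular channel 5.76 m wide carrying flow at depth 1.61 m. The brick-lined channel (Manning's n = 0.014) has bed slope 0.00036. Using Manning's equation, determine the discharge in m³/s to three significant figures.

A = b·y = 5.76 × 1.61 = 9.274 m²
P = b + 2y = 5.76 + 2×1.61 = 8.980 m
R = A/P = 9.274/8.980 = 1.033 m
Q = (1/n)·A·R^(2/3)·S^(1/2) = (1/0.014) × 9.274 × 1.033^(2/3) × 0.00036^(1/2) = 12.84 m³/s

12.8 m³/s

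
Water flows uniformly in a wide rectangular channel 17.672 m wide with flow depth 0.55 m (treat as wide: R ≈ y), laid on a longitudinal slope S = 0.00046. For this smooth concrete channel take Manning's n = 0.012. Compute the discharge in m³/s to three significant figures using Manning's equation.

11.7 m³/s

A = b·y = 17.672 × 0.55 = 9.720 m²
Wide channel: R ≈ y = 0.55 m
Q = (1/n)·A·R^(2/3)·S^(1/2) = (1/0.012) × 9.720 × 0.5500^(2/3) × 0.00046^(1/2) = 11.66 m³/s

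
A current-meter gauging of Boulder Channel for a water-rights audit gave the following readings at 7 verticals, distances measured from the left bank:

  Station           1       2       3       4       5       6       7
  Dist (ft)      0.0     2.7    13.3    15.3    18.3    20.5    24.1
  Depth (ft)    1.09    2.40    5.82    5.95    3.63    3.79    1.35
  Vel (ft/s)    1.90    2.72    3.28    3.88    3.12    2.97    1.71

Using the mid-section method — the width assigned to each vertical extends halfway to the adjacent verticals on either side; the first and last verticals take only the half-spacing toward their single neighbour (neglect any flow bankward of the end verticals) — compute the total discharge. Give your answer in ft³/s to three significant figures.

w_1 = (2.7 − 0.0)/2 = 1.35 ft; q_1 = 1.90 × 1.09 × 1.35 = 2.796 ft³/s
w_2 = (13.3 − 0.0)/2 = 6.65 ft; q_2 = 2.72 × 2.40 × 6.65 = 43.41 ft³/s
w_3 = (15.3 − 2.7)/2 = 6.3 ft; q_3 = 3.28 × 5.82 × 6.3 = 120.3 ft³/s
w_4 = (18.3 − 13.3)/2 = 2.5 ft; q_4 = 3.88 × 5.95 × 2.5 = 57.72 ft³/s
w_5 = (20.5 − 15.3)/2 = 2.6 ft; q_5 = 3.12 × 3.63 × 2.6 = 29.45 ft³/s
w_6 = (24.1 − 18.3)/2 = 2.9 ft; q_6 = 2.97 × 3.79 × 2.9 = 32.64 ft³/s
w_7 = (24.1 − 20.5)/2 = 1.8 ft; q_7 = 1.71 × 1.35 × 1.8 = 4.155 ft³/s
Q = Σ qᵢ = 290.4 ft³/s

290 ft³/s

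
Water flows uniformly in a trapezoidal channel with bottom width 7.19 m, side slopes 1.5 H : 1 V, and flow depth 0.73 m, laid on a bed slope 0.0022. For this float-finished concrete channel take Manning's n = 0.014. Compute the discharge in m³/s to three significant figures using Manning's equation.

14.7 m³/s

A = (b + z·y)·y = (7.19 + 1.5×0.73)×0.73 = 6.048 m²
P = b + 2y√(1+z²) = 7.19 + 2×0.73×√(1+1.5²) = 9.822 m
R = A/P = 6.048/9.822 = 0.6158 m
Q = (1/n)·A·R^(2/3)·S^(1/2) = (1/0.014) × 6.048 × 0.6158^(2/3) × 0.0022^(1/2) = 14.67 m³/s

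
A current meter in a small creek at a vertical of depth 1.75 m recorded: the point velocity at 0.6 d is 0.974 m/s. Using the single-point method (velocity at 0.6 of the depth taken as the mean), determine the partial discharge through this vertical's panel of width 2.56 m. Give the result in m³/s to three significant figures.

v̄ = v₀.₆ = 0.974 m/s
q = v̄ × d × w = 0.9740 × 1.75 × 2.56 = 4.364 m³/s

4.36 m³/s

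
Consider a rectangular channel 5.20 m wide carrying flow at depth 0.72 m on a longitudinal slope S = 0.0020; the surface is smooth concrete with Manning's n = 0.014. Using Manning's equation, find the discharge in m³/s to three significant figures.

A = b·y = 5.20 × 0.72 = 3.744 m²
P = b + 2y = 5.20 + 2×0.72 = 6.640 m
R = A/P = 3.744/6.640 = 0.5639 m
Q = (1/n)·A·R^(2/3)·S^(1/2) = (1/0.014) × 3.744 × 0.5639^(2/3) × 0.0020^(1/2) = 8.163 m³/s

8.16 m³/s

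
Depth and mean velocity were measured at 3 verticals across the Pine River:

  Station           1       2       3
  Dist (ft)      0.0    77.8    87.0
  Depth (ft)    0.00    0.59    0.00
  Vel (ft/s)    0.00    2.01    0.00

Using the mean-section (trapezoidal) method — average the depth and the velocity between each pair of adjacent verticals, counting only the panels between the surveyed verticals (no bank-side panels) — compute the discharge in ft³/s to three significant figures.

Panel 1-2: Δb = 77.8 ft, d̄ = (0.00+0.59)/2 = 0.295, v̄ = (0.00+2.01)/2 = 1.005 → q = 77.8×0.295×1.005 = 23.07 ft³/s
Panel 2-3: Δb = 9.2 ft, d̄ = (0.59+0.00)/2 = 0.295, v̄ = (2.01+0.00)/2 = 1.005 → q = 9.2×0.295×1.005 = 2.728 ft³/s
Q = Σ q = 25.79 ft³/s

25.8 ft³/s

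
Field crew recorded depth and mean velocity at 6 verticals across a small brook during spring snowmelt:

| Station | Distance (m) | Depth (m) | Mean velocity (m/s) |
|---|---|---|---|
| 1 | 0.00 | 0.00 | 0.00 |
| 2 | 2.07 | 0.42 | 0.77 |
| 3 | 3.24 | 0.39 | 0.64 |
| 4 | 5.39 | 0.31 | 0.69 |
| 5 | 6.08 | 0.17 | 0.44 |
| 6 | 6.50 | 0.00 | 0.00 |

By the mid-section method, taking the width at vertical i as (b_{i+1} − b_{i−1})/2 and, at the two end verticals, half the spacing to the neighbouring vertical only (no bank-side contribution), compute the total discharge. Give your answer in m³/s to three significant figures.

1.28 m³/s

w_2 = (3.24 − 0.00)/2 = 1.62 m; q_2 = 0.77 × 0.42 × 1.62 = 0.5239 m³/s
w_3 = (5.39 − 2.07)/2 = 1.66 m; q_3 = 0.64 × 0.39 × 1.66 = 0.4143 m³/s
w_4 = (6.08 − 3.24)/2 = 1.42 m; q_4 = 0.69 × 0.31 × 1.42 = 0.3037 m³/s
w_5 = (6.50 − 5.39)/2 = 0.555 m; q_5 = 0.44 × 0.17 × 0.555 = 0.04151 m³/s
Stations 1, 6 contribute zero (depth or velocity is 0).
Q = Σ qᵢ = 1.283 m³/s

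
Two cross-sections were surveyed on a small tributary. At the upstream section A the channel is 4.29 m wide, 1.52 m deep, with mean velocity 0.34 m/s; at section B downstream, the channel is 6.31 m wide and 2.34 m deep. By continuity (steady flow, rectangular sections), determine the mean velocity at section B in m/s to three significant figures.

0.150 m/s

Q = A₁V₁ = (4.29×1.52) × 0.34 = 2.217 m³/s
A₂ = 6.31 × 2.34 = 14.77 m²
V₂ = Q/A₂ = 2.217/14.77 = 0.1502 m/s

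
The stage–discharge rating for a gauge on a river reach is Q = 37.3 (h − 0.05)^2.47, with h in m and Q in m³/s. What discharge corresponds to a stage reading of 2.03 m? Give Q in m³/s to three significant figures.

Q = 37.3 × (2.03 − 0.05)^2.47 = 37.3 × 1.98^2.47 = 201.6 m³/s

202 m³/s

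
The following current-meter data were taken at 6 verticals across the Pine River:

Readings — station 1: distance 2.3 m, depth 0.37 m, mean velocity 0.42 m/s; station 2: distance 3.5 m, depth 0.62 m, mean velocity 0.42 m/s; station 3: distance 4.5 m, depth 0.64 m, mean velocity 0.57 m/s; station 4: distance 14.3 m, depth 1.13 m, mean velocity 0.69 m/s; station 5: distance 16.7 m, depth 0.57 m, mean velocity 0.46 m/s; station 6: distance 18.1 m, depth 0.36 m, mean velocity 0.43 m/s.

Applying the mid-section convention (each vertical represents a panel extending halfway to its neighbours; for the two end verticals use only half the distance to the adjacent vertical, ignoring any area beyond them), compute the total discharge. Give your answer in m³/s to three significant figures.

7.71 m³/s

w_1 = (3.5 − 2.3)/2 = 0.6 m; q_1 = 0.42 × 0.37 × 0.6 = 0.09324 m³/s
w_2 = (4.5 − 2.3)/2 = 1.1 m; q_2 = 0.42 × 0.62 × 1.1 = 0.2864 m³/s
w_3 = (14.3 − 3.5)/2 = 5.4 m; q_3 = 0.57 × 0.64 × 5.4 = 1.970 m³/s
w_4 = (16.7 − 4.5)/2 = 6.1 m; q_4 = 0.69 × 1.13 × 6.1 = 4.756 m³/s
w_5 = (18.1 − 14.3)/2 = 1.9 m; q_5 = 0.46 × 0.57 × 1.9 = 0.4982 m³/s
w_6 = (18.1 − 16.7)/2 = 0.7 m; q_6 = 0.43 × 0.36 × 0.7 = 0.1084 m³/s
Q = Σ qᵢ = 7.712 m³/s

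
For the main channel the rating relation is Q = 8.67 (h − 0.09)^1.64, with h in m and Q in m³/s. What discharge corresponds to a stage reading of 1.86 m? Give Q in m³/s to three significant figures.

22.1 m³/s

Q = 8.67 × (1.86 − 0.09)^1.64 = 8.67 × 1.77^1.64 = 22.12 m³/s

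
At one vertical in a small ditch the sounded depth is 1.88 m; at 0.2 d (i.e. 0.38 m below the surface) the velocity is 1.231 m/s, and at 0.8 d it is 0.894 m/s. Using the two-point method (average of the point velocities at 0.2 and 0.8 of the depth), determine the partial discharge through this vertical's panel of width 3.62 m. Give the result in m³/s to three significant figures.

v̄ = (1.231 + 0.894) / 2 = 1.063 m/s
q = v̄ × d × w = 1.063 × 1.88 × 3.62 = 7.231 m³/s

7.23 m³/s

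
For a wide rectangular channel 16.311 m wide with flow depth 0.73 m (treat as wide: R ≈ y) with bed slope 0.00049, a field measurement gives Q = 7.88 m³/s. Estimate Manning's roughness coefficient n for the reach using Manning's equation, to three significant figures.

0.0271

A = b·y = 16.311 × 0.73 = 11.91 m²
Wide channel: R ≈ y = 0.73 m
n = (1/Q)·A·R^(2/3)·S^(1/2) = (1/7.88) × 11.91 × 0.8107 × 0.02214 = 0.02712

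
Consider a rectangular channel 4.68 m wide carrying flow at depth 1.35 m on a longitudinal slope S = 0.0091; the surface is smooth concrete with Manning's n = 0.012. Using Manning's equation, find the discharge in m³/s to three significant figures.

45.3 m³/s

A = b·y = 4.68 × 1.35 = 6.318 m²
P = b + 2y = 4.68 + 2×1.35 = 7.380 m
R = A/P = 6.318/7.380 = 0.8561 m
Q = (1/n)·A·R^(2/3)·S^(1/2) = (1/0.012) × 6.318 × 0.8561^(2/3) × 0.0091^(1/2) = 45.28 m³/s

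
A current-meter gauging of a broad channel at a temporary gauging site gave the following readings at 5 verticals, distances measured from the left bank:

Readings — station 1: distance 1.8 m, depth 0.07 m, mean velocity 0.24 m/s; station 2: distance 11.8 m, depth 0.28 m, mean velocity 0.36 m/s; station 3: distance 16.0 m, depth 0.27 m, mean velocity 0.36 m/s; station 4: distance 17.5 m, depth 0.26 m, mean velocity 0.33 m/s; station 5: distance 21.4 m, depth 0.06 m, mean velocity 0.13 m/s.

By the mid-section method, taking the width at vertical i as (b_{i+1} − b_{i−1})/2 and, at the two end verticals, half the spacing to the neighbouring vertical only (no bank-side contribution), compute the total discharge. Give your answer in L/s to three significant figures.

1320 L/s

w_1 = (11.8 − 1.8)/2 = 5 m; q_1 = 0.24 × 0.07 × 5 = 0.08400 m³/s
w_2 = (16.0 − 1.8)/2 = 7.1 m; q_2 = 0.36 × 0.28 × 7.1 = 0.7157 m³/s
w_3 = (17.5 − 11.8)/2 = 2.85 m; q_3 = 0.36 × 0.27 × 2.85 = 0.2770 m³/s
w_4 = (21.4 − 16.0)/2 = 2.7 m; q_4 = 0.33 × 0.26 × 2.7 = 0.2317 m³/s
w_5 = (21.4 − 17.5)/2 = 1.95 m; q_5 = 0.13 × 0.06 × 1.95 = 0.01521 m³/s
Q = Σ qᵢ = 1.324 m³/s
= 1.324 × 1000 = 1324 L/s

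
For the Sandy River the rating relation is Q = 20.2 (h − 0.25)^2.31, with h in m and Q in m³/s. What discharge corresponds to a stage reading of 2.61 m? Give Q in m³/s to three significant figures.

147 m³/s

Q = 20.2 × (2.61 − 0.25)^2.31 = 20.2 × 2.36^2.31 = 146.8 m³/s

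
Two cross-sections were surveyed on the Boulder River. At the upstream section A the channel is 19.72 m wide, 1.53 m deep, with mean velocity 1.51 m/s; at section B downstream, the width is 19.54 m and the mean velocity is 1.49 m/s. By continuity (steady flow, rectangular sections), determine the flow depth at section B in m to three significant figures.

Q = A₁V₁ = (19.72×1.53) × 1.51 = 45.56 m³/s
d₂ = Q/(b₂ V₂) = 45.56/(19.54×1.49) = 1.565 m

1.56 m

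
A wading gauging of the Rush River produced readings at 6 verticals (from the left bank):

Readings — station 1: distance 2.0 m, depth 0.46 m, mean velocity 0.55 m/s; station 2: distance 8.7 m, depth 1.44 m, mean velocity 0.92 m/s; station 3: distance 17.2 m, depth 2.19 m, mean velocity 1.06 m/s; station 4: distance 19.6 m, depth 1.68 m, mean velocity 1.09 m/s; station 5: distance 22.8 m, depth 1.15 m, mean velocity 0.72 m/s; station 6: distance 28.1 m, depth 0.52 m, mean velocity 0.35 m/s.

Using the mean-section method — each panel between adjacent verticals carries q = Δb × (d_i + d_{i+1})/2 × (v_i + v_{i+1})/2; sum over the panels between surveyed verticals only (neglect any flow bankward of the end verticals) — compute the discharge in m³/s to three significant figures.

Panel 1-2: Δb = 6.7 m, d̄ = (0.46+1.44)/2 = 0.95, v̄ = (0.55+0.92)/2 = 0.735 → q = 6.7×0.95×0.735 = 4.678 m³/s
Panel 2-3: Δb = 8.5 m, d̄ = (1.44+2.19)/2 = 1.815, v̄ = (0.92+1.06)/2 = 0.99 → q = 8.5×1.815×0.99 = 15.27 m³/s
Panel 3-4: Δb = 2.4 m, d̄ = (2.19+1.68)/2 = 1.935, v̄ = (1.06+1.09)/2 = 1.075 → q = 2.4×1.935×1.075 = 4.992 m³/s
Panel 4-5: Δb = 3.2 m, d̄ = (1.68+1.15)/2 = 1.415, v̄ = (1.09+0.72)/2 = 0.905 → q = 3.2×1.415×0.905 = 4.098 m³/s
Panel 5-6: Δb = 5.3 m, d̄ = (1.15+0.52)/2 = 0.835, v̄ = (0.72+0.35)/2 = 0.535 → q = 5.3×0.835×0.535 = 2.368 m³/s
Q = Σ q = 31.41 m³/s

31.4 m³/s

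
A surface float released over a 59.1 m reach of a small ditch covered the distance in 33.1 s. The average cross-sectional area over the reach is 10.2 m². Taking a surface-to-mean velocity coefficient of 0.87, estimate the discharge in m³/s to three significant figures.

v_surface = L / t̄ = 59.1 / 33.1 = 1.785 m/s
v_mean = 0.87 × 1.785 = 1.553 m/s
Q = A × v_mean = 10.2 × 1.553 = 15.84 m³/s

15.8 m³/s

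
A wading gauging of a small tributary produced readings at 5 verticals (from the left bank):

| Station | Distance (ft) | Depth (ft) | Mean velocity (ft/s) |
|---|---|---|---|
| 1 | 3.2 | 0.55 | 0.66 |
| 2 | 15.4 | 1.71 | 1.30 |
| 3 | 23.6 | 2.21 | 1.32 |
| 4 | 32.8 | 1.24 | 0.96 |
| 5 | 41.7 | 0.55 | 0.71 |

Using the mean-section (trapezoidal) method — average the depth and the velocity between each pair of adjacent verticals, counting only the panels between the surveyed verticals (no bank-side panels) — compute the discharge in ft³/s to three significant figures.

Panel 1-2: Δb = 12.2 ft, d̄ = (0.55+1.71)/2 = 1.13, v̄ = (0.66+1.30)/2 = 0.98 → q = 12.2×1.13×0.98 = 13.51 ft³/s
Panel 2-3: Δb = 8.2 ft, d̄ = (1.71+2.21)/2 = 1.96, v̄ = (1.30+1.32)/2 = 1.31 → q = 8.2×1.96×1.31 = 21.05 ft³/s
Panel 3-4: Δb = 9.2 ft, d̄ = (2.21+1.24)/2 = 1.725, v̄ = (1.32+0.96)/2 = 1.14 → q = 9.2×1.725×1.14 = 18.09 ft³/s
Panel 4-5: Δb = 8.9 ft, d̄ = (1.24+0.55)/2 = 0.895, v̄ = (0.96+0.71)/2 = 0.835 → q = 8.9×0.895×0.835 = 6.651 ft³/s
Q = Σ q = 59.31 ft³/s

59.3 ft³/s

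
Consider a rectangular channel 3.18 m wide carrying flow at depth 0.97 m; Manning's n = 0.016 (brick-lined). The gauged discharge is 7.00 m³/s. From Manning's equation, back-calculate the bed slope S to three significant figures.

A = b·y = 3.18 × 0.97 = 3.085 m²
P = b + 2y = 3.18 + 2×0.97 = 5.120 m
R = A/P = 3.085/5.120 = 0.6025 m
S = (Q·n / (1·A·R^(2/3)))² = (7.00×0.016 / (1×3.085×0.7133))² = 0.002591

0.00259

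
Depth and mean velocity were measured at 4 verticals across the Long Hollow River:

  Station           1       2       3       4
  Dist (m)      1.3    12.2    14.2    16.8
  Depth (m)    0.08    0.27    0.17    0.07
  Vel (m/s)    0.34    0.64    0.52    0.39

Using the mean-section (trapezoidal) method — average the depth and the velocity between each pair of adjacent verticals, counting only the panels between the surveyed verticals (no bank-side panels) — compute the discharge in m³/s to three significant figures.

1.33 m³/s

Panel 1-2: Δb = 10.9 m, d̄ = (0.08+0.27)/2 = 0.175, v̄ = (0.34+0.64)/2 = 0.49 → q = 10.9×0.175×0.49 = 0.9347 m³/s
Panel 2-3: Δb = 2 m, d̄ = (0.27+0.17)/2 = 0.22, v̄ = (0.64+0.52)/2 = 0.58 → q = 2×0.22×0.58 = 0.2552 m³/s
Panel 3-4: Δb = 2.6 m, d̄ = (0.17+0.07)/2 = 0.12, v̄ = (0.52+0.39)/2 = 0.455 → q = 2.6×0.12×0.455 = 0.1420 m³/s
Q = Σ q = 1.332 m³/s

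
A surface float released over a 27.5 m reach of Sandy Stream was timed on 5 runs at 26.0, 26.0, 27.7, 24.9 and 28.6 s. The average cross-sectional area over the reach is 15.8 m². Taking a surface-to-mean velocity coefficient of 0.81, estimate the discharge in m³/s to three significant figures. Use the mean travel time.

t̄ = (26.0 + 26.0 + 27.7 + 24.9 + 28.6) / 5 = 26.64 s
v_surface = L / t̄ = 27.5 / 26.64 = 1.032 m/s
v_mean = 0.81 × 1.032 = 0.8361 m/s
Q = A × v_mean = 15.8 × 0.8361 = 13.21 m³/s

13.2 m³/s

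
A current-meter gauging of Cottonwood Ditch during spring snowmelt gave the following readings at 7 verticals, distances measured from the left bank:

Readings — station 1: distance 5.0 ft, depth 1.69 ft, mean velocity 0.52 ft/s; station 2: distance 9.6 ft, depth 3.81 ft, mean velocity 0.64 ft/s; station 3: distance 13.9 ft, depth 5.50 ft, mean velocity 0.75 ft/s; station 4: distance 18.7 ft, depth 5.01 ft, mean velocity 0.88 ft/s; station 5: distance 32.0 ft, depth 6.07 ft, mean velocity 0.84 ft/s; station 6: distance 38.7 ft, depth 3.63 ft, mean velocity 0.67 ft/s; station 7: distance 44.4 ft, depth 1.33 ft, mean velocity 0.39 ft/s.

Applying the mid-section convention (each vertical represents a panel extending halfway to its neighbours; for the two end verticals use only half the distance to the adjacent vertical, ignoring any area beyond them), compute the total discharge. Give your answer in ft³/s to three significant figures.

w_1 = (9.6 − 5.0)/2 = 2.3 ft; q_1 = 0.52 × 1.69 × 2.3 = 2.021 ft³/s
w_2 = (13.9 − 5.0)/2 = 4.45 ft; q_2 = 0.64 × 3.81 × 4.45 = 10.85 ft³/s
w_3 = (18.7 − 9.6)/2 = 4.55 ft; q_3 = 0.75 × 5.50 × 4.55 = 18.77 ft³/s
w_4 = (32.0 − 13.9)/2 = 9.05 ft; q_4 = 0.88 × 5.01 × 9.05 = 39.90 ft³/s
w_5 = (38.7 − 18.7)/2 = 10 ft; q_5 = 0.84 × 6.07 × 10 = 50.99 ft³/s
w_6 = (44.4 − 32.0)/2 = 6.2 ft; q_6 = 0.67 × 3.63 × 6.2 = 15.08 ft³/s
w_7 = (44.4 − 38.7)/2 = 2.85 ft; q_7 = 0.39 × 1.33 × 2.85 = 1.478 ft³/s
Q = Σ qᵢ = 139.1 ft³/s

139 ft³/s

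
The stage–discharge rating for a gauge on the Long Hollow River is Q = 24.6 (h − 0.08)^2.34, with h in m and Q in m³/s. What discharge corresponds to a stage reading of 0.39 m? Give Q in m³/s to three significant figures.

Q = 24.6 × (0.39 − 0.08)^2.34 = 24.6 × 0.31^2.34 = 1.588 m³/s

1.59 m³/s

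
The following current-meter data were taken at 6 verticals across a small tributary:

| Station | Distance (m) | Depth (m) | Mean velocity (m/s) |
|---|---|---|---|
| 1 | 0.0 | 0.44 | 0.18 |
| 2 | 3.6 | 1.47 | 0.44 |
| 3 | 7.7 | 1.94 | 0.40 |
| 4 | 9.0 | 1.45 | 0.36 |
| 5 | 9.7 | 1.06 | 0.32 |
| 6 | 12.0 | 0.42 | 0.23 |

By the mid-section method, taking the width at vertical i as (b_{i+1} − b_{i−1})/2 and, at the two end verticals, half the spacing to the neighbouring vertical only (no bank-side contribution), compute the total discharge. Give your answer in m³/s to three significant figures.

5.87 m³/s

w_1 = (3.6 − 0.0)/2 = 1.8 m; q_1 = 0.18 × 0.44 × 1.8 = 0.1426 m³/s
w_2 = (7.7 − 0.0)/2 = 3.85 m; q_2 = 0.44 × 1.47 × 3.85 = 2.490 m³/s
w_3 = (9.0 − 3.6)/2 = 2.7 m; q_3 = 0.40 × 1.94 × 2.7 = 2.095 m³/s
w_4 = (9.7 − 7.7)/2 = 1 m; q_4 = 0.36 × 1.45 × 1 = 0.5220 m³/s
w_5 = (12.0 − 9.0)/2 = 1.5 m; q_5 = 0.32 × 1.06 × 1.5 = 0.5088 m³/s
w_6 = (12.0 − 9.7)/2 = 1.15 m; q_6 = 0.23 × 0.42 × 1.15 = 0.1111 m³/s
Q = Σ qᵢ = 5.870 m³/s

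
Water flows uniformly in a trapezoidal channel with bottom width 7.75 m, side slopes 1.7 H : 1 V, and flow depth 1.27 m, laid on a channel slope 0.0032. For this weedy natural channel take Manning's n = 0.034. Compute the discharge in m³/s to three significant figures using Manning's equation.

20.7 m³/s

A = (b + z·y)·y = (7.75 + 1.7×1.27)×1.27 = 12.58 m²
P = b + 2y√(1+z²) = 7.75 + 2×1.27×√(1+1.7²) = 12.76 m
R = A/P = 12.58/12.76 = 0.9863 m
Q = (1/n)·A·R^(2/3)·S^(1/2) = (1/0.034) × 12.58 × 0.9863^(2/3) × 0.0032^(1/2) = 20.75 m³/s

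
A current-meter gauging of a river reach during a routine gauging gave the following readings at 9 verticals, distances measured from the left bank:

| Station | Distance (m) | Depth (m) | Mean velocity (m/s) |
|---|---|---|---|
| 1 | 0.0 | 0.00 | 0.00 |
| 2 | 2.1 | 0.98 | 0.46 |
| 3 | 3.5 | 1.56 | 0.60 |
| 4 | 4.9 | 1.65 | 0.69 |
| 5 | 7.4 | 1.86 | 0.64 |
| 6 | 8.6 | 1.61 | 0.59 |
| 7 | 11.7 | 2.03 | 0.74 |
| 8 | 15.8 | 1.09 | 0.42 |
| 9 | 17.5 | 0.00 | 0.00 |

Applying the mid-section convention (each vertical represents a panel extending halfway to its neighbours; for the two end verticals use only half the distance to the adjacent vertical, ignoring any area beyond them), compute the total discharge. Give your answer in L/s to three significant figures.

15300 L/s

w_2 = (3.5 − 0.0)/2 = 1.75 m; q_2 = 0.46 × 0.98 × 1.75 = 0.7889 m³/s
w_3 = (4.9 − 2.1)/2 = 1.4 m; q_3 = 0.60 × 1.56 × 1.4 = 1.310 m³/s
w_4 = (7.4 − 3.5)/2 = 1.95 m; q_4 = 0.69 × 1.65 × 1.95 = 2.220 m³/s
w_5 = (8.6 − 4.9)/2 = 1.85 m; q_5 = 0.64 × 1.86 × 1.85 = 2.202 m³/s
w_6 = (11.7 − 7.4)/2 = 2.15 m; q_6 = 0.59 × 1.61 × 2.15 = 2.042 m³/s
w_7 = (15.8 − 8.6)/2 = 3.6 m; q_7 = 0.74 × 2.03 × 3.6 = 5.408 m³/s
w_8 = (17.5 − 11.7)/2 = 2.9 m; q_8 = 0.42 × 1.09 × 2.9 = 1.328 m³/s
Stations 1, 9 contribute zero (depth or velocity is 0).
Q = Σ qᵢ = 15.30 m³/s
= 15.30 × 1000 = 15300 L/s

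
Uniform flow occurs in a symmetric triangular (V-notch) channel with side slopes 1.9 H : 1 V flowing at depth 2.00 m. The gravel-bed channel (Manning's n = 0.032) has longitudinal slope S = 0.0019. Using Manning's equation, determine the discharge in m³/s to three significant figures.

A = z·y² = 1.9×2.00² = 7.600 m²
P = 2y√(1+z²) = 2×2.00×√(1+1.9²) = 8.588 m
R = A/P = 7.600/8.588 = 0.8849 m
Q = (1/n)·A·R^(2/3)·S^(1/2) = (1/0.032) × 7.600 × 0.8849^(2/3) × 0.0019^(1/2) = 9.542 m³/s

9.54 m³/s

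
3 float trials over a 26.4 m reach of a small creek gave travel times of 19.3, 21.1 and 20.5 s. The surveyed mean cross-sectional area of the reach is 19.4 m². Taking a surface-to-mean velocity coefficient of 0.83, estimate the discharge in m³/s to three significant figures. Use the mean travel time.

t̄ = (19.3 + 21.1 + 20.5) / 3 = 20.3 s
v_surface = L / t̄ = 26.4 / 20.3 = 1.300 m/s
v_mean = 0.83 × 1.300 = 1.079 m/s
Q = A × v_mean = 19.4 × 1.079 = 20.94 m³/s

20.9 m³/s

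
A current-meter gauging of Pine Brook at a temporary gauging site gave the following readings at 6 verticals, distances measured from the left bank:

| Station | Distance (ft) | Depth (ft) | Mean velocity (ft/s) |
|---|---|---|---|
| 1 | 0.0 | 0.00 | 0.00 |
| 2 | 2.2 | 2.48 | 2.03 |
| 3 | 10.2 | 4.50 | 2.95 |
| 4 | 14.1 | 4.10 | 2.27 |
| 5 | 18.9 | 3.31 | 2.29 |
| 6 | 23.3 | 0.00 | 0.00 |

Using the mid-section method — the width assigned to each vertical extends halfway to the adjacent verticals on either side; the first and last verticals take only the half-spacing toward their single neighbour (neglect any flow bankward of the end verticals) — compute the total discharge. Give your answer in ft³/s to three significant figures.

w_2 = (10.2 − 0.0)/2 = 5.1 ft; q_2 = 2.03 × 2.48 × 5.1 = 25.68 ft³/s
w_3 = (14.1 − 2.2)/2 = 5.95 ft; q_3 = 2.95 × 4.50 × 5.95 = 78.99 ft³/s
w_4 = (18.9 − 10.2)/2 = 4.35 ft; q_4 = 2.27 × 4.10 × 4.35 = 40.49 ft³/s
w_5 = (23.3 − 14.1)/2 = 4.6 ft; q_5 = 2.29 × 3.31 × 4.6 = 34.87 ft³/s
Stations 1, 6 contribute zero (depth or velocity is 0).
Q = Σ qᵢ = 180.0 ft³/s

180 ft³/s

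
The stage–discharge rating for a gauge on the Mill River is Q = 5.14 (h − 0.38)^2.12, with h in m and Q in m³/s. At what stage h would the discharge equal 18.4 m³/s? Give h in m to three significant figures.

h − h₀ = (Q/C)^(1/b) = (18.4/5.14)^(1/2.12) = 1.825 m
h = 0.38 + 1.825 = 2.205 m

2.20 m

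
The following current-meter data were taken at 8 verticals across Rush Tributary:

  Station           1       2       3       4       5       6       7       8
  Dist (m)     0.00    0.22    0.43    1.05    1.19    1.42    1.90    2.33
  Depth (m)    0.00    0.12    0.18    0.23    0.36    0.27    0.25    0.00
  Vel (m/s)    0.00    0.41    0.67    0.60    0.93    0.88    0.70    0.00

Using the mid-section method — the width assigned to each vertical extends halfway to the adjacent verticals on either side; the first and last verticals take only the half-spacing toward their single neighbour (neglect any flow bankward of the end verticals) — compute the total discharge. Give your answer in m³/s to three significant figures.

w_2 = (0.43 − 0.00)/2 = 0.215 m; q_2 = 0.41 × 0.12 × 0.215 = 0.01058 m³/s
w_3 = (1.05 − 0.22)/2 = 0.415 m; q_3 = 0.67 × 0.18 × 0.415 = 0.05005 m³/s
w_4 = (1.19 − 0.43)/2 = 0.38 m; q_4 = 0.60 × 0.23 × 0.38 = 0.05244 m³/s
w_5 = (1.42 − 1.05)/2 = 0.185 m; q_5 = 0.93 × 0.36 × 0.185 = 0.06194 m³/s
w_6 = (1.90 − 1.19)/2 = 0.355 m; q_6 = 0.88 × 0.27 × 0.355 = 0.08435 m³/s
w_7 = (2.33 − 1.42)/2 = 0.455 m; q_7 = 0.70 × 0.25 × 0.455 = 0.07963 m³/s
Stations 1, 8 contribute zero (depth or velocity is 0).
Q = Σ qᵢ = 0.3390 m³/s

0.339 m³/s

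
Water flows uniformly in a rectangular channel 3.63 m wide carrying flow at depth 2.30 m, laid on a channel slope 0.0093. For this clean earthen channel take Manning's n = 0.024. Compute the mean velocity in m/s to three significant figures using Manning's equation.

4.06 m/s

A = b·y = 3.63 × 2.30 = 8.349 m²
P = b + 2y = 3.63 + 2×2.30 = 8.230 m
R = A/P = 8.349/8.230 = 1.014 m
Q = (1/n)·A·R^(2/3)·S^(1/2) = (1/0.024) × 8.349 × 1.014^(2/3) × 0.0093^(1/2) = 33.87 m³/s
V = Q/A = 33.87/8.349 = 4.057 m/s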